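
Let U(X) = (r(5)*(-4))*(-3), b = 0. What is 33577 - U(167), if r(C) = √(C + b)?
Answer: 33577 - 12*√5 ≈ 33550.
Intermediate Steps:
r(C) = √C (r(C) = √(C + 0) = √C)
U(X) = 12*√5 (U(X) = (√5*(-4))*(-3) = -4*√5*(-3) = 12*√5)
33577 - U(167) = 33577 - 12*√5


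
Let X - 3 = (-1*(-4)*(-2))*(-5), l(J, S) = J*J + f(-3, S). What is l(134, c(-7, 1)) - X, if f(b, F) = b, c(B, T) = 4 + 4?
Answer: 17910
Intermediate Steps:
c(B, T) = 8
l(J, S) = -3 + J² (l(J, S) = J*J - 3 = J² - 3 = -3 + J²)
X = 43 (X = 3 + (-1*(-4)*(-2))*(-5) = 3 + (4*(-2))*(-5) = 3 - 8*(-5) = 3 + 40 = 43)
l(134, c(-7, 1)) - X = (-3 + 134²) - 1*43 = (-3 + 17956) - 43 = 17953 - 43 = 17910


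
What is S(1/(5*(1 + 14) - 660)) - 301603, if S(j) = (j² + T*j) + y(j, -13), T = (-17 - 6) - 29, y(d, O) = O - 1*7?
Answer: -103222900754/342225 ≈ -3.0162e+5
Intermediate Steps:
y(d, O) = -7 + O (y(d, O) = O - 7 = -7 + O)
T = -52 (T = -23 - 29 = -52)
S(j) = -20 + j² - 52*j (S(j) = (j² - 52*j) + (-7 - 13) = (j² - 52*j) - 20 = -20 + j² - 52*j)
S(1/(5*(1 + 14) - 660)) - 301603 = (-20 + (1/(5*(1 + 14) - 660))² - 52/(5*(1 + 14) - 660)) - 301603 = (-20 + (1/(5*15 - 660))² - 52/(5*15 - 660)) - 301603 = (-20 + (1/(75 - 660))² - 52/(75 - 660)) - 301603 = (-20 + (1/(-585))² - 52/(-585)) - 301603 = (-20 + (-1/585)² - 52*(-1/585)) - 301603 = (-20 + 1/342225 + 4/45) - 301603 = -6814079/342225 - 301603 = -103222900754/342225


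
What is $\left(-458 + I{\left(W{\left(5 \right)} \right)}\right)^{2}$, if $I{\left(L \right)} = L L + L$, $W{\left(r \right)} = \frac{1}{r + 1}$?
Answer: $\frac{271623361}{1296} \approx 2.0959 \cdot 10^{5}$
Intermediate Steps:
$W{\left(r \right)} = \frac{1}{1 + r}$
$I{\left(L \right)} = L + L^{2}$ ($I{\left(L \right)} = L^{2} + L = L + L^{2}$)
$\left(-458 + I{\left(W{\left(5 \right)} \right)}\right)^{2} = \left(-458 + \frac{1 + \frac{1}{1 + 5}}{1 + 5}\right)^{2} = \left(-458 + \frac{1 + \frac{1}{6}}{6}\right)^{2} = \left(-458 + \frac{1}{6} \cdot \frac{7}{6}\right)^{2} = \left(-458 + \frac{7}{36}\right)^{2} = \left(- \frac{16481}{36}\right)^{2} = \frac{271623361}{1296}$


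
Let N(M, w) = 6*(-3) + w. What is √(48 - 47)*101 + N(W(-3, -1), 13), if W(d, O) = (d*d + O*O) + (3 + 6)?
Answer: 96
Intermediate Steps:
W(d, O) = 9 + O² + d² (W(d, O) = (d² + O²) + 9 = (O² + d²) + 9 = 9 + O² + d²)
N(M, w) = -18 + w
√(48 - 47)*101 + N(W(-3, -1), 13) = √(48 - 47)*101 + (-18 + 13) = √1*101 - 5 = 1*101 - 5 = 101 - 5 = 96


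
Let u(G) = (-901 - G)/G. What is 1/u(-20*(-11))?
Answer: -220/1121 ≈ -0.19625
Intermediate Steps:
u(G) = (-901 - G)/G
1/u(-20*(-11)) = 1/((-901 - (-20)*(-11))/((-20*(-11)))) = 1/((-901 - 1*220)/220) = 1/((-901 - 220)/220) = 1/((1/220)*(-1121)) = 1/(-1121/220) = -220/1121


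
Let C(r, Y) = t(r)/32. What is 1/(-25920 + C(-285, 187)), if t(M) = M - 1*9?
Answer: -16/414867 ≈ -3.8567e-5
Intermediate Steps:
t(M) = -9 + M (t(M) = M - 9 = -9 + M)
C(r, Y) = -9/32 + r/32 (C(r, Y) = (-9 + r)/32 = (-9 + r)*(1/32) = -9/32 + r/32)
1/(-25920 + C(-285, 187)) = 1/(-25920 + (-9/32 + (1/32)*(-285))) = 1/(-25920 + (-9/32 - 285/32)) = 1/(-25920 - 147/16) = 1/(-414867/16) = -16/414867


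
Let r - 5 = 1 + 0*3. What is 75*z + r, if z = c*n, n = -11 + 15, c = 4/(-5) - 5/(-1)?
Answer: 1266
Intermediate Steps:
c = 21/5 (c = 4*(-⅕) - 5*(-1) = -⅘ + 5 = 21/5 ≈ 4.2000)
n = 4
z = 84/5 (z = (21/5)*4 = 84/5 ≈ 16.800)
r = 6 (r = 5 + (1 + 0*3) = 5 + (1 + 0) = 5 + 1 = 6)
75*z + r = 75*(84/5) + 6 = 1260 + 6 = 1266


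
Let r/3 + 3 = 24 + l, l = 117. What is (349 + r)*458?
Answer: 349454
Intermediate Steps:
r = 414 (r = -9 + 3*(24 + 117) = -9 + 3*141 = -9 + 423 = 414)
(349 + r)*458 = (349 + 414)*458 = 763*458 = 349454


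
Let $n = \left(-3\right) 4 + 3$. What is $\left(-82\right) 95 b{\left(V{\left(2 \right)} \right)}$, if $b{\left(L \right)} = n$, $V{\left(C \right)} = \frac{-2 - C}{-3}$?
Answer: $70110$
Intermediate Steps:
$n = -9$ ($n = -12 + 3 = -9$)
$V{\left(C \right)} = \frac{2}{3} + \frac{C}{3}$ ($V{\left(C \right)} = \left(-2 - C\right) \left(- \frac{1}{3}\right) = \frac{2}{3} + \frac{C}{3}$)
$b{\left(L \right)} = -9$
$\left(-82\right) 95 b{\left(V{\left(2 \right)} \right)} = \left(-82\right) 95 \left(-9\right) = \left(-7790\right) \left(-9\right) = 70110$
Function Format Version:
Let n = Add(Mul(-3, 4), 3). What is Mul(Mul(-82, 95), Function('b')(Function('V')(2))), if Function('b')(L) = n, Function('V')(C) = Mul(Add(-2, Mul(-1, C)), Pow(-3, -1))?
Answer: 70110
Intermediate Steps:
n = -9 (n = Add(-12, 3) = -9)
Function('V')(C) = Add(Rational(2, 3), Mul(Rational(1, 3), C)) (Function('V')(C) = Mul(Add(-2, Mul(-1, C)), Rational(-1, 3)) = Add(Rational(2, 3), Mul(Rational(1, 3), C)))
Function('b')(L) = -9
Mul(Mul(-82, 95), Function('b')(Function('V')(2))) = Mul(Mul(-82, 95), -9) = Mul(-7790, -9) = 70110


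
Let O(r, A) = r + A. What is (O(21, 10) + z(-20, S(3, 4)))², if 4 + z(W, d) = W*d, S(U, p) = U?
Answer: 1089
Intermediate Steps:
z(W, d) = -4 + W*d
O(r, A) = A + r
(O(21, 10) + z(-20, S(3, 4)))² = ((10 + 21) + (-4 - 20*3))² = (31 + (-4 - 60))² = (31 - 64)² = (-33)² = 1089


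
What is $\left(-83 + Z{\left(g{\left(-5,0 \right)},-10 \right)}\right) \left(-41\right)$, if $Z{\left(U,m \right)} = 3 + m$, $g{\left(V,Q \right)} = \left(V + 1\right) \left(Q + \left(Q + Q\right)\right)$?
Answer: $3690$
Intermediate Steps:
$g{\left(V,Q \right)} = 3 Q \left(1 + V\right)$ ($g{\left(V,Q \right)} = \left(1 + V\right) \left(Q + 2 Q\right) = \left(1 + V\right) 3 Q = 3 Q \left(1 + V\right)$)
$\left(-83 + Z{\left(g{\left(-5,0 \right)},-10 \right)}\right) \left(-41\right) = \left(-83 + \left(3 - 10\right)\right) \left(-41\right) = \left(-83 - 7\right) \left(-41\right) = \left(-90\right) \left(-41\right) = 3690$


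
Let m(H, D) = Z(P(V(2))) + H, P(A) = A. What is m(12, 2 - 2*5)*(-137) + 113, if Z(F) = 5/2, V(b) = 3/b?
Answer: -3747/2 ≈ -1873.5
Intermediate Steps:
Z(F) = 5/2 (Z(F) = 5*(½) = 5/2)
m(H, D) = 5/2 + H
m(12, 2 - 2*5)*(-137) + 113 = (5/2 + 12)*(-137) + 113 = (29/2)*(-137) + 113 = -3973/2 + 113 = -3747/2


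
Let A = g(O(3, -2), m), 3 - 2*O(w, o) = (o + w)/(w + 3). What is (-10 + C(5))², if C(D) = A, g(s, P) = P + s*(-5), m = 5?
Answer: 21025/144 ≈ 146.01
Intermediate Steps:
O(w, o) = 3/2 - (o + w)/(2*(3 + w)) (O(w, o) = 3/2 - (o + w)/(2*(w + 3)) = 3/2 - (o + w)/(2*(3 + w)))
g(s, P) = P - 5*s
A = -25/12 (A = 5 - 5*(9 - 1*(-2) + 2*3)/(2*(3 + 3)) = 5 - 5*(9 + 2 + 6)/(2*6) = 5 - 5*17/(2*6) = 5 - 5*17/12 = 5 - 85/12 = -25/12 ≈ -2.0833)
C(D) = -25/12
(-10 + C(5))² = (-10 - 25/12)² = (-145/12)² = 21025/144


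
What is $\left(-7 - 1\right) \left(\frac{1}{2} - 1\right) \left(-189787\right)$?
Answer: $-759148$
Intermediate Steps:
$\left(-7 - 1\right) \left(\frac{1}{2} - 1\right) \left(-189787\right) = - 8 \left(\frac{1}{2} - 1\right) \left(-189787\right) = \left(-8\right) \left(- \frac{1}{2}\right) \left(-189787\right) = 4 \left(-189787\right) = -759148$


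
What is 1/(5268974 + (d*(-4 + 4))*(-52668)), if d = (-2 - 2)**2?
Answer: 1/5268974 ≈ 1.8979e-7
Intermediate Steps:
d = 16 (d = (-4)**2 = 16)
1/(5268974 + (d*(-4 + 4))*(-52668)) = 1/(5268974 + (16*(-4 + 4))*(-52668)) = 1/(5268974 + (16*0)*(-52668)) = 1/(5268974 + 0*(-52668)) = 1/(5268974 + 0) = 1/5268974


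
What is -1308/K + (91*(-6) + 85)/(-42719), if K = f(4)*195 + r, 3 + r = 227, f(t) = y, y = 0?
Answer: -13943297/2392264 ≈ -5.8285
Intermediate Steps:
f(t) = 0
r = 224 (r = -3 + 227 = 224)
K = 224 (K = 0*195 + 224 = 0 + 224 = 224)
-1308/K + (91*(-6) + 85)/(-42719) = -1308/224 + (91*(-6) + 85)/(-42719) = -1308*1/224 + (-546 + 85)*(-1/42719) = -327/56 - 461*(-1/42719) = -327/56 + 461/42719 = -13943297/2392264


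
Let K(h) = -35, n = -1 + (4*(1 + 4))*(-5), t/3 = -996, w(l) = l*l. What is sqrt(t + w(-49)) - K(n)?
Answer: 35 + I*sqrt(587) ≈ 35.0 + 24.228*I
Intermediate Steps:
w(l) = l**2
t = -2988 (t = 3*(-996) = -2988)
n = -101 (n = -1 + (4*5)*(-5) = -1 + 20*(-5) = -1 - 100 = -101)
sqrt(t + w(-49)) - K(n) = sqrt(-2988 + (-49)**2) - 1*(-35) = sqrt(-2988 + 2401) + 35 = sqrt(-587) + 35 = I*sqrt(587) + 35 = 35 + I*sqrt(587)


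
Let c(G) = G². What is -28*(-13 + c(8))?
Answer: -1428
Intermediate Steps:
-28*(-13 + c(8)) = -28*(-13 + 8²) = -28*(-13 + 64) = -28*51 = -1428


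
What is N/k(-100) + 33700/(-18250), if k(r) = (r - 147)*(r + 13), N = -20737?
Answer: -22052591/7843485 ≈ -2.8116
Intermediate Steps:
k(r) = (-147 + r)*(13 + r)
N/k(-100) + 33700/(-18250) = -20737/(-1911 + (-100)² - 134*(-100)) + 33700/(-18250) = -20737/(-1911 + 10000 + 13400) + 33700*(-1/18250) = -20737/21489 - 674/365 = -22052591/7843485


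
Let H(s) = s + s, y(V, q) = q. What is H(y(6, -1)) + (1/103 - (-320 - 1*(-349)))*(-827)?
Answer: 2469216/103 ≈ 23973.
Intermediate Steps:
H(s) = 2*s
H(y(6, -1)) + (1/103 - (-320 - 1*(-349)))*(-827) = 2*(-1) + (1/103 - (-320 - 1*(-349)))*(-827) = -2 + (1/103 - (-320 + 349))*(-827) = -2 + (1/103 - 1*29)*(-827) = -2 + (1/103 - 29)*(-827) = -2 - 2986/103*(-827) = -2 + 2469422/103 = 2469216/103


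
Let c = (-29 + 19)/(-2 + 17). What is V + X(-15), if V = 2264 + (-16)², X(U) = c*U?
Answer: 2530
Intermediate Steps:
c = -⅔ (c = -10/15 = -10*1/15 = -⅔ ≈ -0.66667)
X(U) = -2*U/3
V = 2520 (V = 2264 + 256 = 2520)
V + X(-15) = 2520 - ⅔*(-15) = 2520 + 10 = 2530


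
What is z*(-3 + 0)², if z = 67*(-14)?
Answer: -8442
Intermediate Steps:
z = -938
z*(-3 + 0)² = -938*(-3 + 0)² = -938*(-3)² = -938*9 = -8442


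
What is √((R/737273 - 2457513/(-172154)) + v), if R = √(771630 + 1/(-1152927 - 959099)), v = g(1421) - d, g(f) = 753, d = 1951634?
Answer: √(-35047498497957661520536767603117650032394 + 11537237545810434598042*√3441974310732629854)/134033917838800546 ≈ 1396.7*I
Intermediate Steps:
v = -1950881 (v = 753 - 1*1951634 = 753 - 1951634 = -1950881)
R = √3441974310732629854/2112026 (R = √(771630 + 1/(-2112026)) = √(771630 - 1/2112026) = √(1629702622379/2112026) = √3441974310732629854/2112026 ≈ 878.42)
√((R/737273 - 2457513/(-172154)) + v) = √(((√3441974310732629854/2112026)/737273 - 2457513/(-172154)) - 1950881) = √(((√3441974310732629854/2112026)*(1/737273) - 2457513*(-1/172154)) - 1950881) = √((√3441974310732629854/1557139745098 + 2457513/172154) - 1950881) = √((2457513/172154 + √3441974310732629854/1557139745098) - 1950881) = √(-335849510161/172154 + √3441974310732629854/1557139745098)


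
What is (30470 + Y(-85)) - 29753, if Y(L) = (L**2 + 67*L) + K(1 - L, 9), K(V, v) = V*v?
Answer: 3021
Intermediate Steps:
Y(L) = 9 + L**2 + 58*L (Y(L) = (L**2 + 67*L) + (1 - L)*9 = (L**2 + 67*L) + (9 - 9*L) = 9 + L**2 + 58*L)
(30470 + Y(-85)) - 29753 = (30470 + (9 + (-85)**2 + 58*(-85))) - 29753 = (30470 + (9 + 7225 - 4930)) - 29753 = (30470 + 2304) - 29753 = 32774 - 29753 = 3021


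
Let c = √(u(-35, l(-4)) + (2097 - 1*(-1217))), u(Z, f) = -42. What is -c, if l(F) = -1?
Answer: -2*√818 ≈ -57.201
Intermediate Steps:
c = 2*√818 (c = √(-42 + (2097 - 1*(-1217))) = √(-42 + (2097 + 1217)) = √(-42 + 3314) = √3272 = 2*√818 ≈ 57.201)
-c = -2*√818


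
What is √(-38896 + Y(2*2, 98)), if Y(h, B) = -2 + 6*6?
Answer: 3*I*√4318 ≈ 197.13*I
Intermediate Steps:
Y(h, B) = 34 (Y(h, B) = -2 + 36 = 34)
√(-38896 + Y(2*2, 98)) = √(-38896 + 34) = √(-38862) = 3*I*√4318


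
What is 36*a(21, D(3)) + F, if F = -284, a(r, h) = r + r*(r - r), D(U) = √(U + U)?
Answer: 472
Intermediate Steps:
D(U) = √2*√U (D(U) = √(2*U) = √2*√U)
a(r, h) = r (a(r, h) = r + r*0 = r + 0 = r)
36*a(21, D(3)) + F = 36*21 - 284 = 756 - 284 = 472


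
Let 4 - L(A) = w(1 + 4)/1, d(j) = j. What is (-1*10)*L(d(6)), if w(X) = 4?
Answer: 0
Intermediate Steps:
L(A) = 0 (L(A) = 4 - 4/1 = 4 - 4 = 0)
(-1*10)*L(d(6)) = -1*10*0 = -10*0 = 0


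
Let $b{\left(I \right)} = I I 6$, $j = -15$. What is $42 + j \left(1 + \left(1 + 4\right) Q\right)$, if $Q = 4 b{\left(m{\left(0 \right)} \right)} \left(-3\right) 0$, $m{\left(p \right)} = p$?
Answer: $27$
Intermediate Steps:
$b{\left(I \right)} = 6 I^{2}$ ($b{\left(I \right)} = I^{2} \cdot 6 = 6 I^{2}$)
$Q = 0$ ($Q = 4 \cdot 6 \cdot 0^{2} \left(-3\right) 0 = 4 \cdot 6 \cdot 0 \left(-3\right) 0 = 4 \cdot 0 \left(-3\right) 0 = 4 \cdot 0 \cdot 0 = 4 \cdot 0 = 0$)
$42 + j \left(1 + \left(1 + 4\right) Q\right) = 42 - 15 \left(1 + \left(1 + 4\right) 0\right) = 42 - 15 \left(1 + 5 \cdot 0\right) = 42 - 15 \left(1 + 0\right) = 42 - 15 = 27$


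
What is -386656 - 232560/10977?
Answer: -1414851824/3659 ≈ -3.8668e+5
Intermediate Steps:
-386656 - 232560/10977 = -386656 - 1*77520/3659 = -386656 - 77520/3659 = -1414851824/3659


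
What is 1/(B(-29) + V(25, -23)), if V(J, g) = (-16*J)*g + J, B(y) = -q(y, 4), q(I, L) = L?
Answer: 1/9221 ≈ 0.00010845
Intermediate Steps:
B(y) = -4 (B(y) = -1*4 = -4)
V(J, g) = J - 16*J*g (V(J, g) = -16*J*g + J = J - 16*J*g)
1/(B(-29) + V(25, -23)) = 1/(-4 + 25*(1 - 16*(-23))) = 1/(-4 + 25*(1 + 368)) = 1/(-4 + 25*369) = 1/(-4 + 9225) = 1/9221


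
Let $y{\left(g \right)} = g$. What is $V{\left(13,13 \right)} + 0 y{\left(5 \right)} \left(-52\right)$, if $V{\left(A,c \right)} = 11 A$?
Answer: $143$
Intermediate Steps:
$V{\left(13,13 \right)} + 0 y{\left(5 \right)} \left(-52\right) = 11 \cdot 13 + 0 \cdot 5 \left(-52\right) = 143 + 0 \left(-52\right) = 143 + 0 = 143$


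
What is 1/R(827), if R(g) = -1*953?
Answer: -1/953 ≈ -0.0010493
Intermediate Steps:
R(g) = -953
1/R(827) = 1/(-953) = -1/953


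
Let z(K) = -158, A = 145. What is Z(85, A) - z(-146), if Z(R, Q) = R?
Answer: 243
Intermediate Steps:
Z(85, A) - z(-146) = 85 - 1*(-158) = 85 + 158 = 243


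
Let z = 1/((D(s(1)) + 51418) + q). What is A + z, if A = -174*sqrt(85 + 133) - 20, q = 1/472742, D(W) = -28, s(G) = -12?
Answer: -485883754878/24294211381 - 174*sqrt(218) ≈ -2589.1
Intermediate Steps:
q = 1/472742 ≈ 2.1153e-6
A = -20 - 174*sqrt(218) (A = -174*sqrt(218) - 20 = -20 - 174*sqrt(218) ≈ -2589.1)
z = 472742/24294211381 (z = 1/((-28 + 51418) + 1/472742) = 1/(51390 + 1/472742) = 1/(24294211381/472742) = 472742/24294211381 ≈ 1.9459e-5)
A + z = (-20 - 174*sqrt(218)) + 472742/24294211381 = -485883754878/24294211381 - 174*sqrt(218)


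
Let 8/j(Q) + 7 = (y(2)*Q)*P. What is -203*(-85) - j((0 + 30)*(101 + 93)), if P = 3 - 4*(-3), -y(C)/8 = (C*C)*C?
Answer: 96407256793/5587207 ≈ 17255.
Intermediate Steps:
y(C) = -8*C³ (y(C) = -8*C*C*C = -8*C²*C = -8*C³)
P = 15 (P = 3 + 12 = 15)
j(Q) = 8/(-7 - 960*Q) (j(Q) = 8/(-7 + ((-8*2³)*Q)*15) = 8/(-7 + ((-8*8)*Q)*15) = 8/(-7 - 64*Q*15) = 8/(-7 - 960*Q))
-203*(-85) - j((0 + 30)*(101 + 93)) = -203*(-85) - 8/(-7 - 960*(0 + 30)*(101 + 93)) = 17255 - 8/(-7 - 28800*194) = 17255 - 8/(-7 - 960*5820) = 17255 - 8/(-7 - 5587200) = 17255 - 8/(-5587207) = 17255 - 8*(-1)/5587207 = 17255 - 1*(-8/5587207) = 17255 + 8/5587207 = 96407256793/5587207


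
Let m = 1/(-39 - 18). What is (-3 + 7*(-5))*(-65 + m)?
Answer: 7412/3 ≈ 2470.7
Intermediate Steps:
m = -1/57 (m = 1/(-57) = -1/57 ≈ -0.017544)
(-3 + 7*(-5))*(-65 + m) = (-3 + 7*(-5))*(-65 - 1/57) = (-3 - 35)*(-3706/57) = -38*(-3706/57) = 7412/3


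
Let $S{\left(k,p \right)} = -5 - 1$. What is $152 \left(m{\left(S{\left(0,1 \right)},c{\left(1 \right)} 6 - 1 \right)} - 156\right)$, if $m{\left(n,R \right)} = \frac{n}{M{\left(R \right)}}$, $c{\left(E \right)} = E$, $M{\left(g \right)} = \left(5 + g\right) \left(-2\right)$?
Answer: $- \frac{118332}{5} \approx -23666.0$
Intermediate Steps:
$M{\left(g \right)} = -10 - 2 g$
$S{\left(k,p \right)} = -6$
$m{\left(n,R \right)} = \frac{n}{-10 - 2 R}$
$152 \left(m{\left(S{\left(0,1 \right)},c{\left(1 \right)} 6 - 1 \right)} - 156\right) = 152 \left(\left(-1\right) \left(-6\right) \frac{1}{10 + 2 \left(1 \cdot 6 - 1\right)} - 156\right) = 152 \left(\left(-1\right) \left(-6\right) \frac{1}{10 + 2 \left(6 - 1\right)} - 156\right) = 152 \left(\left(-1\right) \left(-6\right) \frac{1}{10 + 2 \cdot 5} - 156\right) = 152 \left(\left(-1\right) \left(-6\right) \frac{1}{10 + 10} - 156\right) = 152 \left(\left(-1\right) \left(-6\right) \frac{1}{20} - 156\right) = 152 \left(\frac{3}{10} - 156\right) = 152 \left(- \frac{1557}{10}\right) = - \frac{118332}{5}$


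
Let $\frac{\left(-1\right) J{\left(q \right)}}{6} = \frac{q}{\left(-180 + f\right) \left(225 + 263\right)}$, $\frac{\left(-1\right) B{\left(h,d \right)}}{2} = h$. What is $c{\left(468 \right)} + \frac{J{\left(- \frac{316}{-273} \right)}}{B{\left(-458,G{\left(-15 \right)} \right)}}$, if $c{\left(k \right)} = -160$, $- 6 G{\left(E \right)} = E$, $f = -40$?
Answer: $- \frac{178982003121}{1118637520} \approx -160.0$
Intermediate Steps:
$G{\left(E \right)} = - \frac{E}{6}$
$B{\left(h,d \right)} = - 2 h$
$J{\left(q \right)} = \frac{3 q}{53680}$ ($J{\left(q \right)} = - 6 \frac{q}{\left(-180 - 40\right) \left(225 + 263\right)} = - 6 \frac{q}{\left(-220\right) 488} = - 6 \frac{q}{-107360} = - 6 q \left(- \frac{1}{107360}\right) = - 6 \left(- \frac{q}{107360}\right) = \frac{3 q}{53680}$)
$c{\left(468 \right)} + \frac{J{\left(- \frac{316}{-273} \right)}}{B{\left(-458,G{\left(-15 \right)} \right)}} = -160 + \frac{\frac{3}{53680} \left(- \frac{316}{-273}\right)}{\left(-2\right) \left(-458\right)} = -160 + \frac{\frac{3}{53680} \left(\left(-316\right) \left(- \frac{1}{273}\right)\right)}{916} = -160 + \frac{3}{53680} \cdot \frac{316}{273} \cdot \frac{1}{916} = -160 + \frac{79}{1221220} \cdot \frac{1}{916} = -160 + \frac{79}{1118637520} = - \frac{178982003121}{1118637520}$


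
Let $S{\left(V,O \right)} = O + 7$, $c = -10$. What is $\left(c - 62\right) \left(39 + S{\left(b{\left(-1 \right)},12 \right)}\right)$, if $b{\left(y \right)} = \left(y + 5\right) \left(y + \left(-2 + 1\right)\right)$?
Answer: $-4176$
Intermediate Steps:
$b{\left(y \right)} = \left(-1 + y\right) \left(5 + y\right)$ ($b{\left(y \right)} = \left(5 + y\right) \left(y - 1\right) = \left(5 + y\right) \left(-1 + y\right) = \left(-1 + y\right) \left(5 + y\right)$)
$S{\left(V,O \right)} = 7 + O$
$\left(c - 62\right) \left(39 + S{\left(b{\left(-1 \right)},12 \right)}\right) = \left(-10 - 62\right) \left(39 + \left(7 + 12\right)\right) = \left(-10 - 62\right) \left(39 + 19\right) = \left(-72\right) 58 = -4176$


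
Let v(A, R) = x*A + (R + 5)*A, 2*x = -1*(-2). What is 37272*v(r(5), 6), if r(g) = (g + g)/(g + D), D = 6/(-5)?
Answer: 22363200/19 ≈ 1.1770e+6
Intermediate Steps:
D = -6/5 (D = 6*(-⅕) = -6/5 ≈ -1.2000)
x = 1 (x = (-1*(-2))/2 = (½)*2 = 1)
r(g) = 2*g/(-6/5 + g) (r(g) = (g + g)/(g - 6/5) = (2*g)/(-6/5 + g) = 2*g/(-6/5 + g))
v(A, R) = A + A*(5 + R) (v(A, R) = 1*A + (R + 5)*A = A + (5 + R)*A = A + A*(5 + R))
37272*v(r(5), 6) = 37272*((10*5/(-6 + 5*5))*(6 + 6)) = 37272*((10*5/(-6 + 25))*12) = 37272*((10*5/19)*12) = 37272*((10*5*(1/19))*12) = 37272*((50/19)*12) = 37272*(600/19) = 22363200/19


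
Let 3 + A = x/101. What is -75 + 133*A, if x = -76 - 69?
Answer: -67159/101 ≈ -664.94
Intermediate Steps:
x = -145
A = -448/101 (A = -3 - 145/101 = -448/101 ≈ -4.4356)
-75 + 133*A = -75 + 133*(-448/101) = -75 - 59584/101 = -67159/101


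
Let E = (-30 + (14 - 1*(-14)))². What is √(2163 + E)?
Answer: √2167 ≈ 46.551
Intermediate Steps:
E = 4 (E = (-30 + (14 + 14))² = (-30 + 28)² = (-2)² = 4)
√(2163 + E) = √(2163 + 4) = √2167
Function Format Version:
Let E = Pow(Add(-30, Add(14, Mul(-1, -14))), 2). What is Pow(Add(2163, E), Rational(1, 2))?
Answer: Pow(2167, Rational(1, 2)) ≈ 46.551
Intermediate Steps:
E = 4 (E = Pow(Add(-30, Add(14, 14)), 2) = Pow(Add(-30, 28), 2) = Pow(-2, 2) = 4)
Pow(Add(2163, E), Rational(1, 2)) = Pow(Add(2163, 4), Rational(1, 2)) = Pow(2167, Rational(1, 2))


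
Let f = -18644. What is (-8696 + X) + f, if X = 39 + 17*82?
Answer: -25907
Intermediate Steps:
X = 1433 (X = 39 + 1394 = 1433)
(-8696 + X) + f = (-8696 + 1433) - 18644 = -7263 - 18644 = -25907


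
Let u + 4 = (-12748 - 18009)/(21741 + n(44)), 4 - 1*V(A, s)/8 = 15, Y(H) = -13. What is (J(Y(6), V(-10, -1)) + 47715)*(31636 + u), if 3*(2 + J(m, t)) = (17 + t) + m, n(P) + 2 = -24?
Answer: 6550565919051/4343 ≈ 1.5083e+9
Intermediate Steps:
n(P) = -26 (n(P) = -2 - 24 = -26)
V(A, s) = -88 (V(A, s) = 32 - 8*15 = 32 - 120 = -88)
J(m, t) = 11/3 + m/3 + t/3 (J(m, t) = -2 + ((17 + t) + m)/3 = -2 + (17 + m + t)/3 = -2 + (17/3 + m/3 + t/3) = 11/3 + m/3 + t/3)
u = -117617/21715 (u = -4 + (-12748 - 18009)/(21741 - 26) = -4 - 30757/21715 = -117617/21715 ≈ -5.4164)
(J(Y(6), V(-10, -1)) + 47715)*(31636 + u) = ((11/3 + (⅓)*(-13) + (⅓)*(-88)) + 47715)*(31636 - 117617/21715) = ((11/3 - 13/3 - 88/3) + 47715)*(686858123/21715) = (-30 + 47715)*(686858123/21715) = 47685*(686858123/21715) = 6550565919051/4343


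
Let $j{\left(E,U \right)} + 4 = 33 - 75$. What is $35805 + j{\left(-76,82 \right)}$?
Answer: $35759$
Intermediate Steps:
$j{\left(E,U \right)} = -46$ ($j{\left(E,U \right)} = -4 + \left(33 - 75\right) = -4 - 42 = -46$)
$35805 + j{\left(-76,82 \right)} = 35805 - 46 = 35759$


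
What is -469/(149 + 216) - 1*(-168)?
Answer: 60851/365 ≈ 166.72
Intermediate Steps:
-469/(149 + 216) - 1*(-168) = -469/365 + 168 = 60851/365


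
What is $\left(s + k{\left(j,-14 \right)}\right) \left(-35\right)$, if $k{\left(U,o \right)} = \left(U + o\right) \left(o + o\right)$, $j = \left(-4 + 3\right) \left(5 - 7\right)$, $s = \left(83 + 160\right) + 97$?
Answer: $-23660$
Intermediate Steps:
$s = 340$ ($s = 243 + 97 = 340$)
$j = 2$ ($j = \left(-1\right) \left(-2\right) = 2$)
$k{\left(U,o \right)} = 2 o \left(U + o\right)$ ($k{\left(U,o \right)} = \left(U + o\right) 2 o = 2 o \left(U + o\right)$)
$\left(s + k{\left(j,-14 \right)}\right) \left(-35\right) = \left(340 + 2 \left(-14\right) \left(2 - 14\right)\right) \left(-35\right) = \left(340 + 2 \left(-14\right) \left(-12\right)\right) \left(-35\right) = \left(340 + 336\right) \left(-35\right) = 676 \left(-35\right) = -23660$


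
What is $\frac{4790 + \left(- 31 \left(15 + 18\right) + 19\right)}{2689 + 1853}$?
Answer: $\frac{631}{757} \approx 0.83355$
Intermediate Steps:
$\frac{4790 + \left(- 31 \left(15 + 18\right) + 19\right)}{2689 + 1853} = \frac{4790 + \left(\left(-31\right) 33 + 19\right)}{4542} = \left(4790 + \left(-1023 + 19\right)\right) \frac{1}{4542} = \left(4790 - 1004\right) \frac{1}{4542} = 3786 \cdot \frac{1}{4542} = \frac{631}{757}$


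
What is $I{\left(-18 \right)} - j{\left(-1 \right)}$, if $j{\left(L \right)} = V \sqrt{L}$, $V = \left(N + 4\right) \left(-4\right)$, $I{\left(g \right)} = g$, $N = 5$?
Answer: $-18 + 36 i \approx -18.0 + 36.0 i$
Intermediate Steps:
$V = -36$ ($V = \left(5 + 4\right) \left(-4\right) = 9 \left(-4\right) = -36$)
$j{\left(L \right)} = - 36 \sqrt{L}$
$I{\left(-18 \right)} - j{\left(-1 \right)} = -18 - - 36 \sqrt{-1} = -18 - - 36 i = -18 + 36 i$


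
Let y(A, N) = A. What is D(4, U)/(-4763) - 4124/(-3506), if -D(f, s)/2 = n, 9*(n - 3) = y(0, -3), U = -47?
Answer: 9831824/8349539 ≈ 1.1775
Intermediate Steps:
n = 3 (n = 3 + (⅑)*0 = 3 + 0 = 3)
D(f, s) = -6 (D(f, s) = -2*3 = -6)
D(4, U)/(-4763) - 4124/(-3506) = -6/(-4763) - 4124/(-3506) = -6*(-1/4763) - 4124*(-1/3506) = 6/4763 + 2062/1753 = 9831824/8349539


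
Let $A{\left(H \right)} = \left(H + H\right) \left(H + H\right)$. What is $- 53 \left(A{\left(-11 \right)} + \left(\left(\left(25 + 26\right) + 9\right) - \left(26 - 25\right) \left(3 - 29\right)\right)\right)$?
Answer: $-30210$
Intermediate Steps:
$A{\left(H \right)} = 4 H^{2}$ ($A{\left(H \right)} = 2 H 2 H = 4 H^{2}$)
$- 53 \left(A{\left(-11 \right)} + \left(\left(\left(25 + 26\right) + 9\right) - \left(26 - 25\right) \left(3 - 29\right)\right)\right) = - 53 \left(4 \left(-11\right)^{2} + \left(\left(\left(25 + 26\right) + 9\right) - \left(26 - 25\right) \left(3 - 29\right)\right)\right) = - 53 \left(4 \cdot 121 + \left(\left(51 + 9\right) - 1 \left(-26\right)\right)\right) = - 53 \left(484 + \left(60 - -26\right)\right) = - 53 \left(484 + \left(60 + 26\right)\right) = - 53 \left(484 + 86\right) = \left(-53\right) 570 = -30210$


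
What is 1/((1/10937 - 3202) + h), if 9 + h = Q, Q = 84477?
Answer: 10937/888806243 ≈ 1.2305e-5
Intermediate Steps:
h = 84468 (h = -9 + 84477 = 84468)
1/((1/10937 - 3202) + h) = 1/((1/10937 - 3202) + 84468) = 1/(-35020273/10937 + 84468) = 1/(888806243/10937) = 10937/888806243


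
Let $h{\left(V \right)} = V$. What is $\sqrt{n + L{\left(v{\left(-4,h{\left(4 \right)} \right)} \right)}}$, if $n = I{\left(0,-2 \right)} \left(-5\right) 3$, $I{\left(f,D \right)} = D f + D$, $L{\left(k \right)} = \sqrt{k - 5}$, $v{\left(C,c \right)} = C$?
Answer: $\sqrt{30 + 3 i} \approx 5.4841 + 0.27352 i$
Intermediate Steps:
$L{\left(k \right)} = \sqrt{-5 + k}$
$I{\left(f,D \right)} = D + D f$
$n = 30$ ($n = - 2 \left(1 + 0\right) \left(-5\right) 3 = \left(-2\right) 1 \left(-5\right) 3 = \left(-2\right) \left(-5\right) 3 = 10 \cdot 3 = 30$)
$\sqrt{n + L{\left(v{\left(-4,h{\left(4 \right)} \right)} \right)}} = \sqrt{30 + \sqrt{-5 - 4}} = \sqrt{30 + \sqrt{-9}} = \sqrt{30 + 3 i}$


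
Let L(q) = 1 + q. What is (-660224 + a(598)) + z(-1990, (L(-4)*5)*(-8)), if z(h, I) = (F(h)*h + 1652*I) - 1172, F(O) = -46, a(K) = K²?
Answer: -14012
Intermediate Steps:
z(h, I) = -1172 - 46*h + 1652*I (z(h, I) = (-46*h + 1652*I) - 1172 = -1172 - 46*h + 1652*I)
(-660224 + a(598)) + z(-1990, (L(-4)*5)*(-8)) = (-660224 + 598²) + (-1172 - 46*(-1990) + 1652*(((1 - 4)*5)*(-8))) = (-660224 + 357604) + (-1172 + 91540 + 1652*(-3*5*(-8))) = -302620 + (-1172 + 91540 + 1652*(-15*(-8))) = -302620 + (-1172 + 91540 + 1652*120) = -302620 + (-1172 + 91540 + 198240) = -302620 + 288608 = -14012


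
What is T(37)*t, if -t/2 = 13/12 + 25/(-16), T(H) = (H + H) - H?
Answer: 851/24 ≈ 35.458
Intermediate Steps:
T(H) = H (T(H) = 2*H - H = H)
t = 23/24 (t = -2*(13/12 + 25/(-16)) = -2*(13*(1/12) + 25*(-1/16)) = -2*(13/12 - 25/16) = -2*(-23/48) = 23/24 ≈ 0.95833)
T(37)*t = 37*(23/24) = 851/24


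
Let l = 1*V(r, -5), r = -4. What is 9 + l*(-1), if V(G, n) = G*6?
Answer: 33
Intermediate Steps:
V(G, n) = 6*G
l = -24 (l = 1*(6*(-4)) = 1*(-24) = -24)
9 + l*(-1) = 9 - 24*(-1) = 9 + 24 = 33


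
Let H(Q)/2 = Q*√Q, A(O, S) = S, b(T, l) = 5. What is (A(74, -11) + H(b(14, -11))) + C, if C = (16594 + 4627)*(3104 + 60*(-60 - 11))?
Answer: -24531487 + 10*√5 ≈ -2.4531e+7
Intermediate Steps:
H(Q) = 2*Q^(3/2) (H(Q) = 2*(Q*√Q) = 2*Q^(3/2))
C = -24531476 (C = 21221*(3104 + 60*(-71)) = 21221*(3104 - 4260) = 21221*(-1156) = -24531476)
(A(74, -11) + H(b(14, -11))) + C = (-11 + 2*5^(3/2)) - 24531476 = (-11 + 2*(5*√5)) - 24531476 = (-11 + 10*√5) - 24531476 = -24531487 + 10*√5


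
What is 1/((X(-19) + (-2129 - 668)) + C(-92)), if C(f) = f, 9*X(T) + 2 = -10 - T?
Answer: -9/25994 ≈ -0.00034623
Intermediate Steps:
X(T) = -4/3 - T/9 (X(T) = -2/9 + (-10 - T)/9 = -2/9 + (-10/9 - T/9) = -4/3 - T/9)
1/((X(-19) + (-2129 - 668)) + C(-92)) = 1/(((-4/3 - ⅑*(-19)) + (-2129 - 668)) - 92) = 1/(((-4/3 + 19/9) - 2797) - 92) = 1/((7/9 - 2797) - 92) = 1/(-25166/9 - 92) = 1/(-25994/9) = -9/25994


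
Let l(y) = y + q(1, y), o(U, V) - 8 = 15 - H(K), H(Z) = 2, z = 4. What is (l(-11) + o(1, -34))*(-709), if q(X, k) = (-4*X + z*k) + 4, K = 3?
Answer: 24106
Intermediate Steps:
q(X, k) = 4 - 4*X + 4*k (q(X, k) = (-4*X + 4*k) + 4 = 4 - 4*X + 4*k)
o(U, V) = 21 (o(U, V) = 8 + (15 - 1*2) = 8 + (15 - 2) = 8 + 13 = 21)
l(y) = 5*y (l(y) = y + (4 - 4*1 + 4*y) = y + (4 - 4 + 4*y) = y + 4*y = 5*y)
(l(-11) + o(1, -34))*(-709) = (5*(-11) + 21)*(-709) = (-55 + 21)*(-709) = -34*(-709) = 24106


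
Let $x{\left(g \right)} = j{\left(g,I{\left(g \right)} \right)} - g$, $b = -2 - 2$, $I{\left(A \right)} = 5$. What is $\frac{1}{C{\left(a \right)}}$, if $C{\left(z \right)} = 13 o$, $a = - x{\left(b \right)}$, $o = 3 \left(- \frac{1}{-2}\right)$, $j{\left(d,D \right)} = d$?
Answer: $\frac{2}{39} \approx 0.051282$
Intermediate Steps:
$b = -4$ ($b = -2 - 2 = -4$)
$o = \frac{3}{2}$ ($o = 3 \left(\left(-1\right) \left(- \frac{1}{2}\right)\right) = 3 \cdot \frac{1}{2} = \frac{3}{2} \approx 1.5$)
$x{\left(g \right)} = 0$ ($x{\left(g \right)} = g - g = 0$)
$a = 0$ ($a = \left(-1\right) 0 = 0$)
$C{\left(z \right)} = \frac{39}{2}$ ($C{\left(z \right)} = 13 \cdot \frac{3}{2} = \frac{39}{2}$)
$\frac{1}{C{\left(a \right)}} = \frac{1}{\frac{39}{2}} = \frac{2}{39}$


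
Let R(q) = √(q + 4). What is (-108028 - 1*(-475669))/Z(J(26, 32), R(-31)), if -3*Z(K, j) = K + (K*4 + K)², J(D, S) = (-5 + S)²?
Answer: -40849/492102 ≈ -0.083009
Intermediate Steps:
R(q) = √(4 + q)
Z(K, j) = -25*K²/3 - K/3 (Z(K, j) = -(K + (K*4 + K)²)/3 = -(K + (4*K + K)²)/3 = -(K + (5*K)²)/3 = -(K + 25*K²)/3 = -25*K²/3 - K/3)
(-108028 - 1*(-475669))/Z(J(26, 32), R(-31)) = (-108028 - 1*(-475669))/((-(-5 + 32)²*(1 + 25*(-5 + 32)²)/3)) = (-108028 + 475669)/((-⅓*27²*(1 + 25*27²))) = 367641/((-⅓*729*(1 + 25*729))) = 367641/((-⅓*729*(1 + 18225))) = 367641/((-⅓*729*18226)) = 367641/(-4428918) = 367641*(-1/4428918) = -40849/492102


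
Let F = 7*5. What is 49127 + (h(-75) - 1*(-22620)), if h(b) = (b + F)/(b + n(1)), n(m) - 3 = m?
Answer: 5094077/71 ≈ 71748.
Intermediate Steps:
n(m) = 3 + m
F = 35
h(b) = (35 + b)/(4 + b) (h(b) = (b + 35)/(b + (3 + 1)) = (35 + b)/(b + 4) = (35 + b)/(4 + b))
49127 + (h(-75) - 1*(-22620)) = 49127 + ((35 - 75)/(4 - 75) - 1*(-22620)) = 49127 + (-40/(-71) + 22620) = 49127 + (-1/71*(-40) + 22620) = 49127 + (40/71 + 22620) = 49127 + 1606060/71 = 5094077/71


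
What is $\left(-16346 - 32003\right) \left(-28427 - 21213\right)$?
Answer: $2400044360$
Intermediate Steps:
$\left(-16346 - 32003\right) \left(-28427 - 21213\right) = \left(-48349\right) \left(-49640\right) = 2400044360$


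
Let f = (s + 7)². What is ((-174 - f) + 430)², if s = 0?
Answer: 42849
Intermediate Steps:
f = 49 (f = (0 + 7)² = 7² = 49)
((-174 - f) + 430)² = ((-174 - 1*49) + 430)² = ((-174 - 49) + 430)² = (-223 + 430)² = 207² = 42849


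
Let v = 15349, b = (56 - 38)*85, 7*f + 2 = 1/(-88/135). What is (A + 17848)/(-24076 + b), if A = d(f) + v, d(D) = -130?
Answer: -33067/22546 ≈ -1.4666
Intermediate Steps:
f = -311/616 (f = -2/7 + 1/(7*((-88/135))) = -2/7 + 1/(7*((-88*1/135))) = -2/7 + 1/(7*(-88/135)) = -2/7 + (1/7)*(-135/88) = -2/7 - 135/616 = -311/616 ≈ -0.50487)
b = 1530 (b = 18*85 = 1530)
A = 15219 (A = -130 + 15349 = 15219)
(A + 17848)/(-24076 + b) = (15219 + 17848)/(-24076 + 1530) = 33067/(-22546) = 33067*(-1/22546) = -33067/22546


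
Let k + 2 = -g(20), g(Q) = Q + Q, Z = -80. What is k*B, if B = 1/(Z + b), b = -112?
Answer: 7/32 ≈ 0.21875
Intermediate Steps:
B = -1/192 (B = 1/(-80 - 112) = 1/(-192) = -1/192 ≈ -0.0052083)
g(Q) = 2*Q
k = -42 (k = -2 - 2*20 = -2 - 1*40 = -2 - 40 = -42)
k*B = -42*(-1/192) = 7/32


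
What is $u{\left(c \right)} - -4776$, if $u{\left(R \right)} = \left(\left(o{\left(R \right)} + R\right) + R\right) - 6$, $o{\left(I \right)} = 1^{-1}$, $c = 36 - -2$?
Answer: $4847$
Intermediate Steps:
$c = 38$ ($c = 36 + 2 = 38$)
$o{\left(I \right)} = 1$
$u{\left(R \right)} = -5 + 2 R$ ($u{\left(R \right)} = \left(\left(1 + R\right) + R\right) - 6 = \left(1 + 2 R\right) - 6 = -5 + 2 R$)
$u{\left(c \right)} - -4776 = \left(-5 + 2 \cdot 38\right) - -4776 = \left(-5 + 76\right) + 4776 = 71 + 4776 = 4847$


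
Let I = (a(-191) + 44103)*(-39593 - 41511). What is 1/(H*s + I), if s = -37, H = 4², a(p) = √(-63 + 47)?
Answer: -23602/84422709729461 + 137*I/5403053422685504 ≈ -2.7957e-10 + 2.5356e-14*I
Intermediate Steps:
a(p) = 4*I (a(p) = √(-16) = 4*I)
H = 16
I = -3576929712 - 324416*I (I = (4*I + 44103)*(-39593 - 41511) = (44103 + 4*I)*(-81104) = -3576929712 - 324416*I ≈ -3.5769e+9 - 3.2442e+5*I)
1/(H*s + I) = 1/(16*(-37) + (-3576929712 - 324416*I)) = 1/(-592 + (-3576929712 - 324416*I)) = 1/(-3576930304 - 324416*I) = (-3576930304 + 324416*I)/12794430504919273472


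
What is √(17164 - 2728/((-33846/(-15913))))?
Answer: 4*√284265192495/16923 ≈ 126.02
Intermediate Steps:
√(17164 - 2728/((-33846/(-15913)))) = √(17164 - 2728/((-33846*(-1/15913)))) = √(17164 - 2728/33846/15913) = √(17164 - 2728*15913/33846) = √(17164 - 21705332/16923) = √(268761040/16923) = 4*√284265192495/16923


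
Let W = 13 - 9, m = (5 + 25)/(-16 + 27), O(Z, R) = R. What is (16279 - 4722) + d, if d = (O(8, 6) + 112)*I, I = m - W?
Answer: 125475/11 ≈ 11407.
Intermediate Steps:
m = 30/11 ≈ 2.7273
W = 4
I = -14/11 (I = 30/11 - 1*4 = 30/11 - 4 = -14/11 ≈ -1.2727)
d = -1652/11 (d = (6 + 112)*(-14/11) = 118*(-14/11) = -1652/11 ≈ -150.18)
(16279 - 4722) + d = (16279 - 4722) - 1652/11 = 11557 - 1652/11 = 125475/11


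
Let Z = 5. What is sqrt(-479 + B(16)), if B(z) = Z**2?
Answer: I*sqrt(454) ≈ 21.307*I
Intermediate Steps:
B(z) = 25 (B(z) = 5**2 = 25)
sqrt(-479 + B(16)) = sqrt(-479 + 25) = sqrt(-454) = I*sqrt(454)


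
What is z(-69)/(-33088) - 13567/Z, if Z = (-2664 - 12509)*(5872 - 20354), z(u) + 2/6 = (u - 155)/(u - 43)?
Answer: -1222695809/10905906677952 ≈ -0.00011211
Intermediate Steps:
z(u) = -1/3 + (-155 + u)/(-43 + u) (z(u) = -1/3 + (u - 155)/(u - 43) = -1/3 + (-155 + u)/(-43 + u))
Z = 219735386 (Z = -15173*(-14482) = 219735386)
z(-69)/(-33088) - 13567/Z = (2*(-211 - 69)/(3*(-43 - 69)))/(-33088) - 13567/219735386 = ((2/3)*(-280)/(-112))*(-1/33088) - 13567*1/219735386 = ((2/3)*(-1/112)*(-280))*(-1/33088) - 13567/219735386 = (5/3)*(-1/33088) - 13567/219735386 = -5/99264 - 13567/219735386 = -1222695809/10905906677952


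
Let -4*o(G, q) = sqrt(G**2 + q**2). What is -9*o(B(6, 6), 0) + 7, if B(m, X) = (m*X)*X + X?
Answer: 1013/2 ≈ 506.50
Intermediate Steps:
B(m, X) = X + m*X**2 (B(m, X) = (X*m)*X + X = m*X**2 + X = X + m*X**2)
o(G, q) = -sqrt(G**2 + q**2)/4
-9*o(B(6, 6), 0) + 7 = -(-9)*sqrt((6*(1 + 6*6))**2 + 0**2)/4 + 7 = -(-9)*sqrt((6*(1 + 36))**2 + 0)/4 + 7 = -(-9)*sqrt((6*37)**2 + 0)/4 + 7 = -(-9)*sqrt(222**2 + 0)/4 + 7 = -(-9)*sqrt(49284 + 0)/4 + 7 = -(-9)*sqrt(49284)/4 + 7 = -(-9)*222/4 + 7 = -9*(-111/2) + 7 = 999/2 + 7 = 1013/2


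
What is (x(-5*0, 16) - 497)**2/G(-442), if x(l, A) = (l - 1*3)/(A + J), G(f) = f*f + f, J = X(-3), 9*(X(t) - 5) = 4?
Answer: 270765256/213548517 ≈ 1.2679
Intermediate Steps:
X(t) = 49/9 (X(t) = 5 + (1/9)*4 = 5 + 4/9 = 49/9)
J = 49/9 ≈ 5.4444
G(f) = f + f**2 (G(f) = f**2 + f = f + f**2)
x(l, A) = (-3 + l)/(49/9 + A) (x(l, A) = (l - 1*3)/(A + 49/9) = (l - 3)/(49/9 + A) = (-3 + l)/(49/9 + A))
(x(-5*0, 16) - 497)**2/G(-442) = (9*(-3 - 5*0)/(49 + 9*16) - 497)**2/((-442*(1 - 442))) = (9*(-3 + 0)/(49 + 144) - 497)**2/((-442*(-441))) = (9*(-3)/193 - 497)**2/194922 = (9*(1/193)*(-3) - 497)**2*(1/194922) = (-27/193 - 497)**2*(1/194922) = (-95948/193)**2*(1/194922) = (9206018704/37249)*(1/194922) = 270765256/213548517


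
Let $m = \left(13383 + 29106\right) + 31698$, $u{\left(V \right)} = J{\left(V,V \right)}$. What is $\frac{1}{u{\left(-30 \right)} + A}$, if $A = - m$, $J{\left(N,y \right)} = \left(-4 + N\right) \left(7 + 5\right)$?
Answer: $- \frac{1}{74595} \approx -1.3406 \cdot 10^{-5}$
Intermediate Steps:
$J{\left(N,y \right)} = -48 + 12 N$ ($J{\left(N,y \right)} = \left(-4 + N\right) 12 = -48 + 12 N$)
$u{\left(V \right)} = -48 + 12 V$
$m = 74187$ ($m = 42489 + 31698 = 74187$)
$A = -74187$ ($A = \left(-1\right) 74187 = -74187$)
$\frac{1}{u{\left(-30 \right)} + A} = \frac{1}{\left(-48 + 12 \left(-30\right)\right) - 74187} = \frac{1}{\left(-48 - 360\right) - 74187} = \frac{1}{-408 - 74187} = \frac{1}{-74595} = - \frac{1}{74595}$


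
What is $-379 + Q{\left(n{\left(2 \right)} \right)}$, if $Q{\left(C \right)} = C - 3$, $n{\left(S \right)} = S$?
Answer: $-380$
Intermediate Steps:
$Q{\left(C \right)} = -3 + C$
$-379 + Q{\left(n{\left(2 \right)} \right)} = -379 + \left(-3 + 2\right) = -379 - 1 = -380$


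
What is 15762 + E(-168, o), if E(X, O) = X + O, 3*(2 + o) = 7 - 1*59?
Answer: 46724/3 ≈ 15575.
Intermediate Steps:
o = -58/3 (o = -2 + (7 - 1*59)/3 = -2 + (7 - 59)/3 = -2 + (⅓)*(-52) = -2 - 52/3 = -58/3 ≈ -19.333)
E(X, O) = O + X
15762 + E(-168, o) = 15762 + (-58/3 - 168) = 15762 - 562/3 = 46724/3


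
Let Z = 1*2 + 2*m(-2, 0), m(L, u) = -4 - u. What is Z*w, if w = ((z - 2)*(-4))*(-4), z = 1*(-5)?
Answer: 672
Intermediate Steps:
z = -5
w = -112 (w = ((-5 - 2)*(-4))*(-4) = -7*(-4)*(-4) = 28*(-4) = -112)
Z = -6 (Z = 1*2 + 2*(-4 - 1*0) = 2 + 2*(-4 + 0) = 2 + 2*(-4) = 2 - 8 = -6)
Z*w = -6*(-112) = 672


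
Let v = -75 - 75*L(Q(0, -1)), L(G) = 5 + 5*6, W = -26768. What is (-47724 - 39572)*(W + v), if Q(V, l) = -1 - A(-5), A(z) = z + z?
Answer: 2572438528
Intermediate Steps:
A(z) = 2*z
Q(V, l) = 9 (Q(V, l) = -1 - 2*(-5) = -1 - 1*(-10) = -1 + 10 = 9)
L(G) = 35 (L(G) = 5 + 30 = 35)
v = -2700 (v = -75 - 75*35 = -75 - 2625 = -2700)
(-47724 - 39572)*(W + v) = (-47724 - 39572)*(-26768 - 2700) = -87296*(-29468) = 2572438528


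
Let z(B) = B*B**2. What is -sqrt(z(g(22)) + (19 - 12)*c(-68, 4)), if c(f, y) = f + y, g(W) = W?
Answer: -10*sqrt(102) ≈ -100.99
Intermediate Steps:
z(B) = B**3
-sqrt(z(g(22)) + (19 - 12)*c(-68, 4)) = -sqrt(22**3 + (19 - 12)*(-68 + 4)) = -sqrt(10648 + 7*(-64)) = -sqrt(10648 - 448) = -sqrt(10200) = -10*sqrt(102)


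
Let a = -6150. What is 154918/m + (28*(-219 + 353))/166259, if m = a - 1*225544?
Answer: -12443597937/19260606373 ≈ -0.64606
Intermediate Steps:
m = -231694 (m = -6150 - 1*225544 = -6150 - 225544 = -231694)
154918/m + (28*(-219 + 353))/166259 = 154918/(-231694) + (28*(-219 + 353))/166259 = 154918*(-1/231694) + (28*134)*(1/166259) = -77459/115847 + 3752*(1/166259) = -77459/115847 + 3752/166259 = -12443597937/19260606373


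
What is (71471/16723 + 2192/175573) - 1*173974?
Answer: -510793742722047/2936107279 ≈ -1.7397e+5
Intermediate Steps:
(71471/16723 + 2192/175573) - 1*173974 = (71471*(1/16723) + 2192*(1/175573)) - 173974 = (71471/16723 + 2192/175573) - 173974 = 12585034699/2936107279 - 173974 = -510793742722047/2936107279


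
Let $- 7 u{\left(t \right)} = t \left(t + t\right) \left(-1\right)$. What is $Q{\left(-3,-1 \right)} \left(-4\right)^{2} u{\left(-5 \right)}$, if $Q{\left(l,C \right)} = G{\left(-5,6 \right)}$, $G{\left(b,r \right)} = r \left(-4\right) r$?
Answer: $- \frac{115200}{7} \approx -16457.0$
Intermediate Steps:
$G{\left(b,r \right)} = - 4 r^{2}$ ($G{\left(b,r \right)} = - 4 r r = - 4 r^{2}$)
$Q{\left(l,C \right)} = -144$ ($Q{\left(l,C \right)} = - 4 \cdot 6^{2} = \left(-4\right) 36 = -144$)
$u{\left(t \right)} = \frac{2 t^{2}}{7}$ ($u{\left(t \right)} = - \frac{t \left(t + t\right) \left(-1\right)}{7} = - \frac{t 2 t \left(-1\right)}{7} = - \frac{2 t^{2} \left(-1\right)}{7} = - \frac{\left(-2\right) t^{2}}{7} = \frac{2 t^{2}}{7}$)
$Q{\left(-3,-1 \right)} \left(-4\right)^{2} u{\left(-5 \right)} = - 144 \left(-4\right)^{2} \frac{2 \left(-5\right)^{2}}{7} = \left(-144\right) 16 \cdot \frac{2}{7} \cdot 25 = \left(-2304\right) \frac{50}{7} = - \frac{115200}{7}$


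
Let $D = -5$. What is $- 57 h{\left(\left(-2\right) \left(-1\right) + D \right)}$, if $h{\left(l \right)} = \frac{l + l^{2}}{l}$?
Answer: $114$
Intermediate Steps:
$h{\left(l \right)} = \frac{l + l^{2}}{l}$
$- 57 h{\left(\left(-2\right) \left(-1\right) + D \right)} = - 57 \left(1 - 3\right) = \left(-57\right) \left(-2\right) = 114$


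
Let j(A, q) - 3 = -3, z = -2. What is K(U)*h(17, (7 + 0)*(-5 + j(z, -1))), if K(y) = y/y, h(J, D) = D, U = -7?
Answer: -35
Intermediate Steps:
j(A, q) = 0 (j(A, q) = 3 - 3 = 0)
K(y) = 1
K(U)*h(17, (7 + 0)*(-5 + j(z, -1))) = 1*((7 + 0)*(-5 + 0)) = 1*(7*(-5)) = 1*(-35) = -35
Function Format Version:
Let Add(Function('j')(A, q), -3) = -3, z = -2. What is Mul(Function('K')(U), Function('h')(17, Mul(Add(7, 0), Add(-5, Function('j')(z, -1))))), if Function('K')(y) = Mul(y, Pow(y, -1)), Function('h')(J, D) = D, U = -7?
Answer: -35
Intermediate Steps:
Function('j')(A, q) = 0 (Function('j')(A, q) = Add(3, -3) = 0)
Function('K')(y) = 1
Mul(Function('K')(U), Function('h')(17, Mul(Add(7, 0), Add(-5, Function('j')(z, -1))))) = Mul(1, Mul(Add(7, 0), Add(-5, 0))) = Mul(1, Mul(7, -5)) = Mul(1, -35) = -35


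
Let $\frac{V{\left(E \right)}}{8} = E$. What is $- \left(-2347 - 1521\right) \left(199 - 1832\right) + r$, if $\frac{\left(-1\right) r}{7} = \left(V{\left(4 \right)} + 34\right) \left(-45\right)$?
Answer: $-6295654$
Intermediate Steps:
$V{\left(E \right)} = 8 E$
$r = 20790$ ($r = - 7 \left(8 \cdot 4 + 34\right) \left(-45\right) = - 7 \left(32 + 34\right) \left(-45\right) = - 7 \cdot 66 \left(-45\right) = \left(-7\right) \left(-2970\right) = 20790$)
$- \left(-2347 - 1521\right) \left(199 - 1832\right) + r = - \left(-2347 - 1521\right) \left(199 - 1832\right) + 20790 = - \left(-3868\right) \left(-1633\right) + 20790 = \left(-1\right) 6316444 + 20790 = -6316444 + 20790 = -6295654$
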